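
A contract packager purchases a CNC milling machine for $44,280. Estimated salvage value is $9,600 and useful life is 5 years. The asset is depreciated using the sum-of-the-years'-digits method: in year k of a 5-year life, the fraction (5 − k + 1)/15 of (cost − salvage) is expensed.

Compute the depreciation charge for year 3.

Depreciable base = $44,280 − $9,600 = $34,680.
Sum of the years' digits = 5+4+3+2+1 = 15.
Year 1: $34,680 × 5/15 = $11,560. Book value $32,720.
Year 2: $34,680 × 4/15 = $9,248. Book value $23,472.
Year 3: $34,680 × 3/15 = $6,936. Book value $16,536.

$6,936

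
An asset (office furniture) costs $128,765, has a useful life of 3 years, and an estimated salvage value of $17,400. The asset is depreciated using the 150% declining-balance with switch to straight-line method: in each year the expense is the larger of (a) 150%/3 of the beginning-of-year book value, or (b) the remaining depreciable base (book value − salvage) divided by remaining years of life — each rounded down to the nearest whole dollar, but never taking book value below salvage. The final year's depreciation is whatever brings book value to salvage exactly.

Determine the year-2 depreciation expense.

Depreciable base = $128,765 − $17,400 = $111,365.
Year 1: DB = ⌊$128,765 × 150%/3⌋ = $64,382; SL = ⌊$111,365/3⌋ = $37,121 → take DB $64,382. Book value $64,383.
Year 2: DB = ⌊$64,383 × 150%/3⌋ = $32,191; SL = ⌊$46,983/2⌋ = $23,491 → take DB $32,191. Book value $32,192.

$32,191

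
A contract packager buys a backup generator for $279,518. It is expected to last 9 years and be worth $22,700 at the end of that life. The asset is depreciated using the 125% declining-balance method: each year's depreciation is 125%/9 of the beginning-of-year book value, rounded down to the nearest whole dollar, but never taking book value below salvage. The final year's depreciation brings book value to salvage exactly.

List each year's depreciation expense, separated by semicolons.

$38,821; $33,430; $28,787; $24,788; $21,346; $18,381; $15,828; $13,630; $61,807

Depreciable base = $279,518 − $22,700 = $256,818.
Year 1: ⌊$279,518 × 125%/9⌋ = $38,821. Book value $240,697.
Year 2: ⌊$240,697 × 125%/9⌋ = $33,430. Book value $207,267.
Year 3: ⌊$207,267 × 125%/9⌋ = $28,787. Book value $178,480.
Year 4: ⌊$178,480 × 125%/9⌋ = $24,788. Book value $153,692.
Year 5: ⌊$153,692 × 125%/9⌋ = $21,346. Book value $132,346.
Year 6: ⌊$132,346 × 125%/9⌋ = $18,381. Book value $113,965.
Year 7: ⌊$113,965 × 125%/9⌋ = $15,828. Book value $98,137.
Year 8: ⌊$98,137 × 125%/9⌋ = $13,630. Book value $84,507.
Year 9 (final): $84,507 − $22,700 = $61,807. Book value $22,700.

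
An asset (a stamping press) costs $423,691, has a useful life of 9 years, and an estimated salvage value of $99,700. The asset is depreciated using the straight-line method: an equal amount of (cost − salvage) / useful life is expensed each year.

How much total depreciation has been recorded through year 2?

Depreciable base = $423,691 − $99,700 = $323,991.
Annual expense = $323,991 / 9 = $35,999.
End of year 1: book value $387,692.
End of year 2: book value $351,693.
Accumulated through year 2 = $423,691 − $351,693 = $71,998.

$71,998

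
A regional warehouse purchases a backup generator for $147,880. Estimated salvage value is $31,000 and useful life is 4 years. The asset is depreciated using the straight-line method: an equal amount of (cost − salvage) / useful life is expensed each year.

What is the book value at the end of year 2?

$89,440

Depreciable base = $147,880 − $31,000 = $116,880.
Annual expense = $116,880 / 4 = $29,220.
End of year 1: book value $118,660.
End of year 2: book value $89,440.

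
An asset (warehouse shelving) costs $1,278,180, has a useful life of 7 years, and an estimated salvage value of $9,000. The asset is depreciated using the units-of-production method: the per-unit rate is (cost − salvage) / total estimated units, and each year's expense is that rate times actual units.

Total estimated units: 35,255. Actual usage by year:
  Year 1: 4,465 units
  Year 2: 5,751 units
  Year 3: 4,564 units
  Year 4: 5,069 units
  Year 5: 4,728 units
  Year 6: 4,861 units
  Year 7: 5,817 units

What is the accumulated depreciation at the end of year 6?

$1,059,768

Depreciable base = $1,278,180 − $9,000 = $1,269,180.
Rate = $1,269,180 / 35,255 units = $36 per unit.
Year 1: 4,465 × $36 = $160,740. Book value $1,117,440.
Year 2: 5,751 × $36 = $207,036. Book value $910,404.
Year 3: 4,564 × $36 = $164,304. Book value $746,100.
Year 4: 5,069 × $36 = $182,484. Book value $563,616.
Year 5: 4,728 × $36 = $170,208. Book value $393,408.
Year 6: 4,861 × $36 = $174,996. Book value $218,412.
Accumulated through year 6 = $1,278,180 − $218,412 = $1,059,768.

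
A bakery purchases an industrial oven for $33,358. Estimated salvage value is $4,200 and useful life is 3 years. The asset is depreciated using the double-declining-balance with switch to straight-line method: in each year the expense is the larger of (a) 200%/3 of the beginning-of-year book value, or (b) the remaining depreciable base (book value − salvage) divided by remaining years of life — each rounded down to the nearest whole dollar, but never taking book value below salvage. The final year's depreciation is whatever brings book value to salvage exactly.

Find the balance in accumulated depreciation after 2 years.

$29,158

Depreciable base = $33,358 − $4,200 = $29,158.
Year 1: DB = ⌊$33,358 × 200%/3⌋ = $22,238; SL = ⌊$29,158/3⌋ = $9,719 → take DB $22,238. Book value $11,120.
Year 2: DB = ⌊$11,120 × 200%/3⌋ = $7,413; SL = ⌊$6,920/2⌋ = $3,460 → take DB $7,413, capped at $6,920. Book value $4,200.
Accumulated through year 2 = $33,358 − $4,200 = $29,158.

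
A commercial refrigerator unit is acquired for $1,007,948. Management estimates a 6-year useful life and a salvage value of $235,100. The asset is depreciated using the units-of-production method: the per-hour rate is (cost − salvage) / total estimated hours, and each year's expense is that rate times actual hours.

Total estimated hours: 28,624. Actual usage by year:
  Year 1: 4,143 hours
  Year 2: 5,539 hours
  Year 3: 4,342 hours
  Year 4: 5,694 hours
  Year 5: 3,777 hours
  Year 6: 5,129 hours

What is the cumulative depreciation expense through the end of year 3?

$378,648

Depreciable base = $1,007,948 − $235,100 = $772,848.
Rate = $772,848 / 28,624 hours = $27 per hour.
Year 1: 4,143 × $27 = $111,861. Book value $896,087.
Year 2: 5,539 × $27 = $149,553. Book value $746,534.
Year 3: 4,342 × $27 = $117,234. Book value $629,300.
Accumulated through year 3 = $1,007,948 − $629,300 = $378,648.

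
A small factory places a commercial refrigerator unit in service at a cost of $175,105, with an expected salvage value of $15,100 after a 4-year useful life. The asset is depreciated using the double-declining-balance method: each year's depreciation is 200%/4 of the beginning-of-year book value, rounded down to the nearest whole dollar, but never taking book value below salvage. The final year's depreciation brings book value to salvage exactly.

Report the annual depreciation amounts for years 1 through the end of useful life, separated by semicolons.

$87,552; $43,776; $21,888; $6,789

Depreciable base = $175,105 − $15,100 = $160,005.
Year 1: ⌊$175,105 × 200%/4⌋ = $87,552. Book value $87,553.
Year 2: ⌊$87,553 × 200%/4⌋ = $43,776. Book value $43,777.
Year 3: ⌊$43,777 × 200%/4⌋ = $21,888. Book value $21,889.
Year 4 (final): $21,889 − $15,100 = $6,789. Book value $15,100.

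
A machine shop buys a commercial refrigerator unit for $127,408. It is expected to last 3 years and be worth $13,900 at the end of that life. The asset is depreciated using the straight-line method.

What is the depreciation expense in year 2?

$37,836

Depreciable base = $127,408 − $13,900 = $113,508.
Annual expense = $113,508 / 3 = $37,836.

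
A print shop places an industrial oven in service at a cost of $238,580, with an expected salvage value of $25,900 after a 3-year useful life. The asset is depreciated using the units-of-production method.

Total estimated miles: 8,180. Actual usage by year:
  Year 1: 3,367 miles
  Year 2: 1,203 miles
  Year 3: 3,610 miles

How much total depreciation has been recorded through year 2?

Depreciable base = $238,580 − $25,900 = $212,680.
Rate = $212,680 / 8,180 miles = $26 per mile.
Year 1: 3,367 × $26 = $87,542. Book value $151,038.
Year 2: 1,203 × $26 = $31,278. Book value $119,760.
Accumulated through year 2 = $238,580 − $119,760 = $118,820.

$118,820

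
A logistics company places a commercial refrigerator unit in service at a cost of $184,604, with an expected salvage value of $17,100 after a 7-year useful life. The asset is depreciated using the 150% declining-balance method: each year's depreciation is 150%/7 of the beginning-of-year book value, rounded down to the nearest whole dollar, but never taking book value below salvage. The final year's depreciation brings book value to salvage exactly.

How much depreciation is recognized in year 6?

Depreciable base = $184,604 − $17,100 = $167,504.
Year 1: ⌊$184,604 × 150%/7⌋ = $39,558. Book value $145,046.
Year 2: ⌊$145,046 × 150%/7⌋ = $31,081. Book value $113,965.
Year 3: ⌊$113,965 × 150%/7⌋ = $24,421. Book value $89,544.
Year 4: ⌊$89,544 × 150%/7⌋ = $19,188. Book value $70,356.
Year 5: ⌊$70,356 × 150%/7⌋ = $15,076. Book value $55,280.
Year 6: ⌊$55,280 × 150%/7⌋ = $11,845. Book value $43,435.

$11,845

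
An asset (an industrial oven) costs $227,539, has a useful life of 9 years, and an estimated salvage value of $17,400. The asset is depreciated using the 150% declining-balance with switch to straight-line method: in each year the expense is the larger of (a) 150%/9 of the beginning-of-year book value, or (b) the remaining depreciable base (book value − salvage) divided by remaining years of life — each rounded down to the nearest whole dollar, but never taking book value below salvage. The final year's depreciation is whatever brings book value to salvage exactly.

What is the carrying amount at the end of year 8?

$35,867

Depreciable base = $227,539 − $17,400 = $210,139.
Year 1: DB = ⌊$227,539 × 150%/9⌋ = $37,923; SL = ⌊$210,139/9⌋ = $23,348 → take DB $37,923. Book value $189,616.
Year 2: DB = ⌊$189,616 × 150%/9⌋ = $31,602; SL = ⌊$172,216/8⌋ = $21,527 → take DB $31,602. Book value $158,014.
Year 3: DB = ⌊$158,014 × 150%/9⌋ = $26,335; SL = ⌊$140,614/7⌋ = $20,087 → take DB $26,335. Book value $131,679.
Year 4: DB = ⌊$131,679 × 150%/9⌋ = $21,946; SL = ⌊$114,279/6⌋ = $19,046 → take DB $21,946. Book value $109,733.
Year 5: DB = ⌊$109,733 × 150%/9⌋ = $18,288; SL = ⌊$92,333/5⌋ = $18,466 → take SL $18,466. Book value $91,267.
Year 6: DB = ⌊$91,267 × 150%/9⌋ = $15,211; SL = ⌊$73,867/4⌋ = $18,466 → take SL $18,466. Book value $72,801.
Year 7: DB = ⌊$72,801 × 150%/9⌋ = $12,133; SL = ⌊$55,401/3⌋ = $18,467 → take SL $18,467. Book value $54,334.
Year 8: DB = ⌊$54,334 × 150%/9⌋ = $9,055; SL = ⌊$36,934/2⌋ = $18,467 → take SL $18,467. Book value $35,867.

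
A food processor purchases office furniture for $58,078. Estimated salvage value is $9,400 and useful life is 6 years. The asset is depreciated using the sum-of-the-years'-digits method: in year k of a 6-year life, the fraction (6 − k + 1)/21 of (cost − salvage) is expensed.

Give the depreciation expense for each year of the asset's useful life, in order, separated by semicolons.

Depreciable base = $58,078 − $9,400 = $48,678.
Sum of the years' digits = 6+5+4+3+2+1 = 21.
Year 1: $48,678 × 6/21 = $13,908. Book value $44,170.
Year 2: $48,678 × 5/21 = $11,590. Book value $32,580.
Year 3: $48,678 × 4/21 = $9,272. Book value $23,308.
Year 4: $48,678 × 3/21 = $6,954. Book value $16,354.
Year 5: $48,678 × 2/21 = $4,636. Book value $11,718.
Year 6: $48,678 × 1/21 = $2,318. Book value $9,400.

$13,908; $11,590; $9,272; $6,954; $4,636; $2,318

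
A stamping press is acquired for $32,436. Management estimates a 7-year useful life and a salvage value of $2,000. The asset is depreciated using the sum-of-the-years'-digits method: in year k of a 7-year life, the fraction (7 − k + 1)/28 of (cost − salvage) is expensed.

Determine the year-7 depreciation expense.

$1,087

Depreciable base = $32,436 − $2,000 = $30,436.
Sum of the years' digits = 7+6+5+4+3+2+1 = 28.
Year 1: $30,436 × 7/28 = $7,609. Book value $24,827.
Year 2: $30,436 × 6/28 = $6,522. Book value $18,305.
Year 3: $30,436 × 5/28 = $5,435. Book value $12,870.
Year 4: $30,436 × 4/28 = $4,348. Book value $8,522.
Year 5: $30,436 × 3/28 = $3,261. Book value $5,261.
Year 6: $30,436 × 2/28 = $2,174. Book value $3,087.
Year 7: $30,436 × 1/28 = $1,087. Book value $2,000.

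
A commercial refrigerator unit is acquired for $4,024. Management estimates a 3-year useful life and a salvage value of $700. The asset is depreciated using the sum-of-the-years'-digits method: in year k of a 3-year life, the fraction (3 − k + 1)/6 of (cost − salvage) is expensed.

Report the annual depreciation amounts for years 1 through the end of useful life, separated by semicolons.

Depreciable base = $4,024 − $700 = $3,324.
Sum of the years' digits = 3+2+1 = 6.
Year 1: $3,324 × 3/6 = $1,662. Book value $2,362.
Year 2: $3,324 × 2/6 = $1,108. Book value $1,254.
Year 3: $3,324 × 1/6 = $554. Book value $700.

$1,662; $1,108; $554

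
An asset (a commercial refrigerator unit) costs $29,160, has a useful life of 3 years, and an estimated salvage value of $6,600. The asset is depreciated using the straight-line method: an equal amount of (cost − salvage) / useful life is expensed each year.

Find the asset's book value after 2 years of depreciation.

$14,120

Depreciable base = $29,160 − $6,600 = $22,560.
Annual expense = $22,560 / 3 = $7,520.
End of year 1: book value $21,640.
End of year 2: book value $14,120.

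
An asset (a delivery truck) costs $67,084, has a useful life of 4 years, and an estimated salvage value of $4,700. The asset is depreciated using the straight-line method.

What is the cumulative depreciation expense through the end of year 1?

$15,596

Depreciable base = $67,084 − $4,700 = $62,384.
Annual expense = $62,384 / 4 = $15,596.
End of year 1: book value $51,488.
Accumulated through year 1 = $67,084 − $51,488 = $15,596.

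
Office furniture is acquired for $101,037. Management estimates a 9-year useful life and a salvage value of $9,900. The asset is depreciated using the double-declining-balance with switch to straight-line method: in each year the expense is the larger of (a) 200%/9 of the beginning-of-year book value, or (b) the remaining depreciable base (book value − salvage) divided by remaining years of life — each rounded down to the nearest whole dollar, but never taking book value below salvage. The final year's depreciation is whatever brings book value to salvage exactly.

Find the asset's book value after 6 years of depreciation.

Depreciable base = $101,037 − $9,900 = $91,137.
Year 1: DB = ⌊$101,037 × 200%/9⌋ = $22,452; SL = ⌊$91,137/9⌋ = $10,126 → take DB $22,452. Book value $78,585.
Year 2: DB = ⌊$78,585 × 200%/9⌋ = $17,463; SL = ⌊$68,685/8⌋ = $8,585 → take DB $17,463. Book value $61,122.
Year 3: DB = ⌊$61,122 × 200%/9⌋ = $13,582; SL = ⌊$51,222/7⌋ = $7,317 → take DB $13,582. Book value $47,540.
Year 4: DB = ⌊$47,540 × 200%/9⌋ = $10,564; SL = ⌊$37,640/6⌋ = $6,273 → take DB $10,564. Book value $36,976.
Year 5: DB = ⌊$36,976 × 200%/9⌋ = $8,216; SL = ⌊$27,076/5⌋ = $5,415 → take DB $8,216. Book value $28,760.
Year 6: DB = ⌊$28,760 × 200%/9⌋ = $6,391; SL = ⌊$18,860/4⌋ = $4,715 → take DB $6,391. Book value $22,369.

$22,369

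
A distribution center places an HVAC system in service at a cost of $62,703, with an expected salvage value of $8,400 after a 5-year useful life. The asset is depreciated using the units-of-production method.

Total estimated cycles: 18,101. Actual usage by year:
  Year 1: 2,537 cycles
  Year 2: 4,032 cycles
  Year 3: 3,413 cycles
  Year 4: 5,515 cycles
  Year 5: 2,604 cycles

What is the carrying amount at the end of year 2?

$42,996

Depreciable base = $62,703 − $8,400 = $54,303.
Rate = $54,303 / 18,101 cycles = $3 per cycle.
Year 1: 2,537 × $3 = $7,611. Book value $55,092.
Year 2: 4,032 × $3 = $12,096. Book value $42,996.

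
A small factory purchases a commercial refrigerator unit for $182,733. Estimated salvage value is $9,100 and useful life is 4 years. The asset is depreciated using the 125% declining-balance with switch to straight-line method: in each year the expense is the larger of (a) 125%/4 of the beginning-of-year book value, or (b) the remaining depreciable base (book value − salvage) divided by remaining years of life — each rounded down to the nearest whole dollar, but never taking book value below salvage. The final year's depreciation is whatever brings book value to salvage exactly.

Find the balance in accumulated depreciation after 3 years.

$134,998

Depreciable base = $182,733 − $9,100 = $173,633.
Year 1: DB = ⌊$182,733 × 125%/4⌋ = $57,104; SL = ⌊$173,633/4⌋ = $43,408 → take DB $57,104. Book value $125,629.
Year 2: DB = ⌊$125,629 × 125%/4⌋ = $39,259; SL = ⌊$116,529/3⌋ = $38,843 → take DB $39,259. Book value $86,370.
Year 3: DB = ⌊$86,370 × 125%/4⌋ = $26,990; SL = ⌊$77,270/2⌋ = $38,635 → take SL $38,635. Book value $47,735.
Accumulated through year 3 = $182,733 − $47,735 = $134,998.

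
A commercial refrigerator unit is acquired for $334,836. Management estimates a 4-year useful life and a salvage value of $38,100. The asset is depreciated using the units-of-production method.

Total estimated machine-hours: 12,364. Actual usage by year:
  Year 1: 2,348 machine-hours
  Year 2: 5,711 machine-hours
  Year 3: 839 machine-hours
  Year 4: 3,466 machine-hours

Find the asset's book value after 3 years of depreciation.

Depreciable base = $334,836 − $38,100 = $296,736.
Rate = $296,736 / 12,364 machine-hours = $24 per machine-hour.
Year 1: 2,348 × $24 = $56,352. Book value $278,484.
Year 2: 5,711 × $24 = $137,064. Book value $141,420.
Year 3: 839 × $24 = $20,136. Book value $121,284.

$121,284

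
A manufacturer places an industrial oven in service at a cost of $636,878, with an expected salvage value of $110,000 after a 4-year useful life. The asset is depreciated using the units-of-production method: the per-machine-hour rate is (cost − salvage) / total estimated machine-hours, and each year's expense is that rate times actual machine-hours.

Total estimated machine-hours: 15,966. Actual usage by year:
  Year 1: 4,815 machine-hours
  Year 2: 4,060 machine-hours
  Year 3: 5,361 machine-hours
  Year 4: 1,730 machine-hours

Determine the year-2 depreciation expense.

Depreciable base = $636,878 − $110,000 = $526,878.
Rate = $526,878 / 15,966 machine-hours = $33 per machine-hour.
Year 1: 4,815 × $33 = $158,895. Book value $477,983.
Year 2: 4,060 × $33 = $133,980. Book value $344,003.

$133,980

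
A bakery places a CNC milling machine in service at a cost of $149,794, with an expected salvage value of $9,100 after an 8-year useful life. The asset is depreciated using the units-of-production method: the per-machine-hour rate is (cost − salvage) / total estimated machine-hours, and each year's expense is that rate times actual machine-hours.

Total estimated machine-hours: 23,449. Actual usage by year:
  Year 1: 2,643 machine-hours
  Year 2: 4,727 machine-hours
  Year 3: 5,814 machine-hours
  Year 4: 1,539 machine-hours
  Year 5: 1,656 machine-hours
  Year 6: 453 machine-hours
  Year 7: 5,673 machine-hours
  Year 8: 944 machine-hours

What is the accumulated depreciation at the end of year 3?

Depreciable base = $149,794 − $9,100 = $140,694.
Rate = $140,694 / 23,449 machine-hours = $6 per machine-hour.
Year 1: 2,643 × $6 = $15,858. Book value $133,936.
Year 2: 4,727 × $6 = $28,362. Book value $105,574.
Year 3: 5,814 × $6 = $34,884. Book value $70,690.
Accumulated through year 3 = $149,794 − $70,690 = $79,104.

$79,104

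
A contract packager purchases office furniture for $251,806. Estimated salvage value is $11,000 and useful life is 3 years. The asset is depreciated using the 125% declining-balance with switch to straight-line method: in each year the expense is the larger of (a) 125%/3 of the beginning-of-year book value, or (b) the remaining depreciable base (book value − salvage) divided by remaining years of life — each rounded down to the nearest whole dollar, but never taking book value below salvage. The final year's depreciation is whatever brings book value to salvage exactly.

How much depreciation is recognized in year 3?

Depreciable base = $251,806 − $11,000 = $240,806.
Year 1: DB = ⌊$251,806 × 125%/3⌋ = $104,919; SL = ⌊$240,806/3⌋ = $80,268 → take DB $104,919. Book value $146,887.
Year 2: DB = ⌊$146,887 × 125%/3⌋ = $61,202; SL = ⌊$135,887/2⌋ = $67,943 → take SL $67,943. Book value $78,944.
Year 3 (final): $78,944 − $11,000 = $67,944. Book value $11,000.

$67,944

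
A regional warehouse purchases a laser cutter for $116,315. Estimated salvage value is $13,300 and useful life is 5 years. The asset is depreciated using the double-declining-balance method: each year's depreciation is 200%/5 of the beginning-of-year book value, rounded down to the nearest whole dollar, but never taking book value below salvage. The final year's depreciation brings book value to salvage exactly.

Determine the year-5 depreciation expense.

$1,775

Depreciable base = $116,315 − $13,300 = $103,015.
Year 1: ⌊$116,315 × 200%/5⌋ = $46,526. Book value $69,789.
Year 2: ⌊$69,789 × 200%/5⌋ = $27,915. Book value $41,874.
Year 3: ⌊$41,874 × 200%/5⌋ = $16,749. Book value $25,125.
Year 4: ⌊$25,125 × 200%/5⌋ = $10,050. Book value $15,075.
Year 5 (final): $15,075 − $13,300 = $1,775. Book value $13,300.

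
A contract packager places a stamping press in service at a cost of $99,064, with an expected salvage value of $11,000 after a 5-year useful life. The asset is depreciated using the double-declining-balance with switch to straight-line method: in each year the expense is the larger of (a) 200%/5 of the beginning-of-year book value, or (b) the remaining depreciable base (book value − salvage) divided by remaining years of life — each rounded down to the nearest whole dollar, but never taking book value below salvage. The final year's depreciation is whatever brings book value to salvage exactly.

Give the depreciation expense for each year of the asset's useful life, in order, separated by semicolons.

$39,625; $23,775; $14,265; $8,559; $1,840

Depreciable base = $99,064 − $11,000 = $88,064.
Year 1: DB = ⌊$99,064 × 200%/5⌋ = $39,625; SL = ⌊$88,064/5⌋ = $17,612 → take DB $39,625. Book value $59,439.
Year 2: DB = ⌊$59,439 × 200%/5⌋ = $23,775; SL = ⌊$48,439/4⌋ = $12,109 → take DB $23,775. Book value $35,664.
Year 3: DB = ⌊$35,664 × 200%/5⌋ = $14,265; SL = ⌊$24,664/3⌋ = $8,221 → take DB $14,265. Book value $21,399.
Year 4: DB = ⌊$21,399 × 200%/5⌋ = $8,559; SL = ⌊$10,399/2⌋ = $5,199 → take DB $8,559. Book value $12,840.
Year 5 (final): $12,840 − $11,000 = $1,840. Book value $11,000.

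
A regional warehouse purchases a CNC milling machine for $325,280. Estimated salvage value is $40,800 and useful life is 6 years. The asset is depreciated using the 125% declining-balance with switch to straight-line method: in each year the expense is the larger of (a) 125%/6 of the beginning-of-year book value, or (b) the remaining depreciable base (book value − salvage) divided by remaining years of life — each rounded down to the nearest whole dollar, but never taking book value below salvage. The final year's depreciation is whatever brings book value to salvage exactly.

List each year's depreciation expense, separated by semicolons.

Depreciable base = $325,280 − $40,800 = $284,480.
Year 1: DB = ⌊$325,280 × 125%/6⌋ = $67,766; SL = ⌊$284,480/6⌋ = $47,413 → take DB $67,766. Book value $257,514.
Year 2: DB = ⌊$257,514 × 125%/6⌋ = $53,648; SL = ⌊$216,714/5⌋ = $43,342 → take DB $53,648. Book value $203,866.
Year 3: DB = ⌊$203,866 × 125%/6⌋ = $42,472; SL = ⌊$163,066/4⌋ = $40,766 → take DB $42,472. Book value $161,394.
Year 4: DB = ⌊$161,394 × 125%/6⌋ = $33,623; SL = ⌊$120,594/3⌋ = $40,198 → take SL $40,198. Book value $121,196.
Year 5: DB = ⌊$121,196 × 125%/6⌋ = $25,249; SL = ⌊$80,396/2⌋ = $40,198 → take SL $40,198. Book value $80,998.
Year 6 (final): $80,998 − $40,800 = $40,198. Book value $40,800.

$67,766; $53,648; $42,472; $40,198; $40,198; $40,198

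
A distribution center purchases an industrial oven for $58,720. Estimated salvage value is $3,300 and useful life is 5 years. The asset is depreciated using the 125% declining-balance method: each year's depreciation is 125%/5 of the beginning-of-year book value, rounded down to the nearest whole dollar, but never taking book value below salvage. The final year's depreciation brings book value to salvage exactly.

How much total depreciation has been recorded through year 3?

Depreciable base = $58,720 − $3,300 = $55,420.
Year 1: ⌊$58,720 × 125%/5⌋ = $14,680. Book value $44,040.
Year 2: ⌊$44,040 × 125%/5⌋ = $11,010. Book value $33,030.
Year 3: ⌊$33,030 × 125%/5⌋ = $8,257. Book value $24,773.
Accumulated through year 3 = $58,720 − $24,773 = $33,947.

$33,947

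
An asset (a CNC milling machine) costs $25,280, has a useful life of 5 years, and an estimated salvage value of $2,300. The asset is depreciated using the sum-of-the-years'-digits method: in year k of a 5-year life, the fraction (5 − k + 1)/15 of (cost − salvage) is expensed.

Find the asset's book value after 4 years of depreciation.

$3,832

Depreciable base = $25,280 − $2,300 = $22,980.
Sum of the years' digits = 5+4+3+2+1 = 15.
Year 1: $22,980 × 5/15 = $7,660. Book value $17,620.
Year 2: $22,980 × 4/15 = $6,128. Book value $11,492.
Year 3: $22,980 × 3/15 = $4,596. Book value $6,896.
Year 4: $22,980 × 2/15 = $3,064. Book value $3,832.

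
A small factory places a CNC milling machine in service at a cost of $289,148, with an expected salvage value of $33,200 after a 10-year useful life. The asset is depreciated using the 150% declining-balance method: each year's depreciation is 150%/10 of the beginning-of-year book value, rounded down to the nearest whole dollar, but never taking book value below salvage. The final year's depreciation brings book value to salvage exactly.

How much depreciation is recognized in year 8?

$13,904

Depreciable base = $289,148 − $33,200 = $255,948.
Year 1: ⌊$289,148 × 150%/10⌋ = $43,372. Book value $245,776.
Year 2: ⌊$245,776 × 150%/10⌋ = $36,866. Book value $208,910.
Year 3: ⌊$208,910 × 150%/10⌋ = $31,336. Book value $177,574.
Year 4: ⌊$177,574 × 150%/10⌋ = $26,636. Book value $150,938.
Year 5: ⌊$150,938 × 150%/10⌋ = $22,640. Book value $128,298.
Year 6: ⌊$128,298 × 150%/10⌋ = $19,244. Book value $109,054.
Year 7: ⌊$109,054 × 150%/10⌋ = $16,358. Book value $92,696.
Year 8: ⌊$92,696 × 150%/10⌋ = $13,904. Book value $78,792.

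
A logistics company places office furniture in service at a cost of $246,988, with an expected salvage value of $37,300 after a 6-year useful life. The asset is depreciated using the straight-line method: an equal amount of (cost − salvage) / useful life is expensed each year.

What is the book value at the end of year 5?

Depreciable base = $246,988 − $37,300 = $209,688.
Annual expense = $209,688 / 6 = $34,948.
End of year 1: book value $212,040.
End of year 2: book value $177,092.
End of year 3: book value $142,144.
End of year 4: book value $107,196.
End of year 5: book value $72,248.

$72,248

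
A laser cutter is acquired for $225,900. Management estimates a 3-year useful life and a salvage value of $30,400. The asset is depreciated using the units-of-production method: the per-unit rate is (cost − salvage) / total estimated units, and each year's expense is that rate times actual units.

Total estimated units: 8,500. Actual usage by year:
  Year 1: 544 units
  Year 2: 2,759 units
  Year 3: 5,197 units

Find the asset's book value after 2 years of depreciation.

Depreciable base = $225,900 − $30,400 = $195,500.
Rate = $195,500 / 8,500 units = $23 per unit.
Year 1: 544 × $23 = $12,512. Book value $213,388.
Year 2: 2,759 × $23 = $63,457. Book value $149,931.

$149,931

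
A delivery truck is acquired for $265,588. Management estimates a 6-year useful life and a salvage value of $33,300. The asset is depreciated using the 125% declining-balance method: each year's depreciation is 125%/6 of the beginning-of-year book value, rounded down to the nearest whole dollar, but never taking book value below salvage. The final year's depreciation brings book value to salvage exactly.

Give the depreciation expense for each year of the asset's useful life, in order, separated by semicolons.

$55,330; $43,803; $34,678; $27,453; $21,734; $49,290

Depreciable base = $265,588 − $33,300 = $232,288.
Year 1: ⌊$265,588 × 125%/6⌋ = $55,330. Book value $210,258.
Year 2: ⌊$210,258 × 125%/6⌋ = $43,803. Book value $166,455.
Year 3: ⌊$166,455 × 125%/6⌋ = $34,678. Book value $131,777.
Year 4: ⌊$131,777 × 125%/6⌋ = $27,453. Book value $104,324.
Year 5: ⌊$104,324 × 125%/6⌋ = $21,734. Book value $82,590.
Year 6 (final): $82,590 − $33,300 = $49,290. Book value $33,300.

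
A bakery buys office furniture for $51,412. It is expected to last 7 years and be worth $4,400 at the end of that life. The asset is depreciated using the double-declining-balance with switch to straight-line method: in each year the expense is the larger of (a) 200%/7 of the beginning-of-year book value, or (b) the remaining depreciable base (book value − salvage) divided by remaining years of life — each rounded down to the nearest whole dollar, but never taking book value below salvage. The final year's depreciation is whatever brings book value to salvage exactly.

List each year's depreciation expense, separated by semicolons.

$14,689; $10,492; $7,494; $5,353; $3,824; $2,731; $2,429

Depreciable base = $51,412 − $4,400 = $47,012.
Year 1: DB = ⌊$51,412 × 200%/7⌋ = $14,689; SL = ⌊$47,012/7⌋ = $6,716 → take DB $14,689. Book value $36,723.
Year 2: DB = ⌊$36,723 × 200%/7⌋ = $10,492; SL = ⌊$32,323/6⌋ = $5,387 → take DB $10,492. Book value $26,231.
Year 3: DB = ⌊$26,231 × 200%/7⌋ = $7,494; SL = ⌊$21,831/5⌋ = $4,366 → take DB $7,494. Book value $18,737.
Year 4: DB = ⌊$18,737 × 200%/7⌋ = $5,353; SL = ⌊$14,337/4⌋ = $3,584 → take DB $5,353. Book value $13,384.
Year 5: DB = ⌊$13,384 × 200%/7⌋ = $3,824; SL = ⌊$8,984/3⌋ = $2,994 → take DB $3,824. Book value $9,560.
Year 6: DB = ⌊$9,560 × 200%/7⌋ = $2,731; SL = ⌊$5,160/2⌋ = $2,580 → take DB $2,731. Book value $6,829.
Year 7 (final): $6,829 − $4,400 = $2,429. Book value $4,400.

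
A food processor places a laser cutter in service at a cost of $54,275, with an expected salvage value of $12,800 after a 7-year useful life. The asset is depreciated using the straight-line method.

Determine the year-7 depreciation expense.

Depreciable base = $54,275 − $12,800 = $41,475.
Annual expense = $41,475 / 7 = $5,925.

$5,925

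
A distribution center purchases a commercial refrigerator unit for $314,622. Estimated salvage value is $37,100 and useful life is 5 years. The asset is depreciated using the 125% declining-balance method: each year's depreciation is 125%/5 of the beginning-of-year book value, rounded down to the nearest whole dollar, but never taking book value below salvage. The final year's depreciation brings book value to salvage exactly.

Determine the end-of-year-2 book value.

$176,976

Depreciable base = $314,622 − $37,100 = $277,522.
Year 1: ⌊$314,622 × 125%/5⌋ = $78,655. Book value $235,967.
Year 2: ⌊$235,967 × 125%/5⌋ = $58,991. Book value $176,976.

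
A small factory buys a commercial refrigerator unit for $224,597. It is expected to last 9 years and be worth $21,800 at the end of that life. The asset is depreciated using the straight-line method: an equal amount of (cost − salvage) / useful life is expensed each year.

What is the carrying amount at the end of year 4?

Depreciable base = $224,597 − $21,800 = $202,797.
Annual expense = $202,797 / 9 = $22,533.
End of year 1: book value $202,064.
End of year 2: book value $179,531.
End of year 3: book value $156,998.
End of year 4: book value $134,465.

$134,465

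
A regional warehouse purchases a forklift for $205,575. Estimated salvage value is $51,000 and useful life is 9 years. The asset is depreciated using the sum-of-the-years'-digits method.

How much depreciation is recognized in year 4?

$20,610

Depreciable base = $205,575 − $51,000 = $154,575.
Sum of the years' digits = 9+8+7+6+5+4+3+2+1 = 45.
Year 1: $154,575 × 9/45 = $30,915. Book value $174,660.
Year 2: $154,575 × 8/45 = $27,480. Book value $147,180.
Year 3: $154,575 × 7/45 = $24,045. Book value $123,135.
Year 4: $154,575 × 6/45 = $20,610. Book value $102,525.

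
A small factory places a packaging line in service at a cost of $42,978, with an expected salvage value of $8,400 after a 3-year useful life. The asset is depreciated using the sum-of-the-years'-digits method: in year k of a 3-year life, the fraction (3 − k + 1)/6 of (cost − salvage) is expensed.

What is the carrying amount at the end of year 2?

$14,163

Depreciable base = $42,978 − $8,400 = $34,578.
Sum of the years' digits = 3+2+1 = 6.
Year 1: $34,578 × 3/6 = $17,289. Book value $25,689.
Year 2: $34,578 × 2/6 = $11,526. Book value $14,163.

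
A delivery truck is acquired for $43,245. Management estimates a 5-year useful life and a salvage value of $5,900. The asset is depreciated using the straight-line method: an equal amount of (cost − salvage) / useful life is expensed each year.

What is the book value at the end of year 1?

Depreciable base = $43,245 − $5,900 = $37,345.
Annual expense = $37,345 / 5 = $7,469.
End of year 1: book value $35,776.

$35,776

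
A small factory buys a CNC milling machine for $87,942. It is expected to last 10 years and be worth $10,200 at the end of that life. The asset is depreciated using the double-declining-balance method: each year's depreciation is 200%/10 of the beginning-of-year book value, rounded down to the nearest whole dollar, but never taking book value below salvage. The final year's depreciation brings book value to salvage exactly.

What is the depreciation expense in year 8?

$3,689

Depreciable base = $87,942 − $10,200 = $77,742.
Year 1: ⌊$87,942 × 200%/10⌋ = $17,588. Book value $70,354.
Year 2: ⌊$70,354 × 200%/10⌋ = $14,070. Book value $56,284.
Year 3: ⌊$56,284 × 200%/10⌋ = $11,256. Book value $45,028.
Year 4: ⌊$45,028 × 200%/10⌋ = $9,005. Book value $36,023.
Year 5: ⌊$36,023 × 200%/10⌋ = $7,204. Book value $28,819.
Year 6: ⌊$28,819 × 200%/10⌋ = $5,763. Book value $23,056.
Year 7: ⌊$23,056 × 200%/10⌋ = $4,611. Book value $18,445.
Year 8: ⌊$18,445 × 200%/10⌋ = $3,689. Book value $14,756.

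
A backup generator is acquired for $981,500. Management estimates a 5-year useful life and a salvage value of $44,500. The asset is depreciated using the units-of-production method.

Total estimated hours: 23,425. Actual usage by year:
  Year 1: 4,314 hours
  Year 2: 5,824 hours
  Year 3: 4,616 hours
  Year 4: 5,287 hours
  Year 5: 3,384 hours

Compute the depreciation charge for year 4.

Depreciable base = $981,500 − $44,500 = $937,000.
Rate = $937,000 / 23,425 hours = $40 per hour.
Year 1: 4,314 × $40 = $172,560. Book value $808,940.
Year 2: 5,824 × $40 = $232,960. Book value $575,980.
Year 3: 4,616 × $40 = $184,640. Book value $391,340.
Year 4: 5,287 × $40 = $211,480. Book value $179,860.

$211,480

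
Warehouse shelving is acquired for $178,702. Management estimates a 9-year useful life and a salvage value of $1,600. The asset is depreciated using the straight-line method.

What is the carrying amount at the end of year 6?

$60,634

Depreciable base = $178,702 − $1,600 = $177,102.
Annual expense = $177,102 / 9 = $19,678.
End of year 1: book value $159,024.
End of year 2: book value $139,346.
End of year 3: book value $119,668.
End of year 4: book value $99,990.
End of year 5: book value $80,312.
End of year 6: book value $60,634.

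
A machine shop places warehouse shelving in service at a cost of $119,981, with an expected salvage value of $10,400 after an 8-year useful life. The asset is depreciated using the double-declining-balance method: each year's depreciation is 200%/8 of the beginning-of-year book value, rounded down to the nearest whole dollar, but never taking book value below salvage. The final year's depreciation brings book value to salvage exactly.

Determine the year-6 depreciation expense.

Depreciable base = $119,981 − $10,400 = $109,581.
Year 1: ⌊$119,981 × 200%/8⌋ = $29,995. Book value $89,986.
Year 2: ⌊$89,986 × 200%/8⌋ = $22,496. Book value $67,490.
Year 3: ⌊$67,490 × 200%/8⌋ = $16,872. Book value $50,618.
Year 4: ⌊$50,618 × 200%/8⌋ = $12,654. Book value $37,964.
Year 5: ⌊$37,964 × 200%/8⌋ = $9,491. Book value $28,473.
Year 6: ⌊$28,473 × 200%/8⌋ = $7,118. Book value $21,355.

$7,118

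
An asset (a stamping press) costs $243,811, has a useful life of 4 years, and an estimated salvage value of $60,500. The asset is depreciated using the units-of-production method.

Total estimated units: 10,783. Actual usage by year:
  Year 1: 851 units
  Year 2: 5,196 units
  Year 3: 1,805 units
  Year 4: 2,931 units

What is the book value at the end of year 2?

Depreciable base = $243,811 − $60,500 = $183,311.
Rate = $183,311 / 10,783 units = $17 per unit.
Year 1: 851 × $17 = $14,467. Book value $229,344.
Year 2: 5,196 × $17 = $88,332. Book value $141,012.

$141,012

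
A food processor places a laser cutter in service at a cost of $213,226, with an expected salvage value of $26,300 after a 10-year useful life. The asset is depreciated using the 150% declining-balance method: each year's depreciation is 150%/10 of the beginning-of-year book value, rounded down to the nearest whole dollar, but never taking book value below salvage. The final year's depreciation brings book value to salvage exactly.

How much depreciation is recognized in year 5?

Depreciable base = $213,226 − $26,300 = $186,926.
Year 1: ⌊$213,226 × 150%/10⌋ = $31,983. Book value $181,243.
Year 2: ⌊$181,243 × 150%/10⌋ = $27,186. Book value $154,057.
Year 3: ⌊$154,057 × 150%/10⌋ = $23,108. Book value $130,949.
Year 4: ⌊$130,949 × 150%/10⌋ = $19,642. Book value $111,307.
Year 5: ⌊$111,307 × 150%/10⌋ = $16,696. Book value $94,611.

$16,696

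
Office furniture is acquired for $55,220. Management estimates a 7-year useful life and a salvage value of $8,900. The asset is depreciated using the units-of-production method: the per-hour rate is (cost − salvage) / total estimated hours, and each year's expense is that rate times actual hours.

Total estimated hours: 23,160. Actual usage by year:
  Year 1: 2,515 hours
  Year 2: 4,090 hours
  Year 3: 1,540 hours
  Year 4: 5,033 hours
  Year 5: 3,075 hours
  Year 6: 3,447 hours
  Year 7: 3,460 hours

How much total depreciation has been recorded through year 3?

Depreciable base = $55,220 − $8,900 = $46,320.
Rate = $46,320 / 23,160 hours = $2 per hour.
Year 1: 2,515 × $2 = $5,030. Book value $50,190.
Year 2: 4,090 × $2 = $8,180. Book value $42,010.
Year 3: 1,540 × $2 = $3,080. Book value $38,930.
Accumulated through year 3 = $55,220 − $38,930 = $16,290.

$16,290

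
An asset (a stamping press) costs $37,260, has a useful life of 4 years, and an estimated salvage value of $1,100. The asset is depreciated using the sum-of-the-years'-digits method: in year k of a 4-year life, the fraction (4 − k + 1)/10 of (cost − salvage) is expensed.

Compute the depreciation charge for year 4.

$3,616

Depreciable base = $37,260 − $1,100 = $36,160.
Sum of the years' digits = 4+3+2+1 = 10.
Year 1: $36,160 × 4/10 = $14,464. Book value $22,796.
Year 2: $36,160 × 3/10 = $10,848. Book value $11,948.
Year 3: $36,160 × 2/10 = $7,232. Book value $4,716.
Year 4: $36,160 × 1/10 = $3,616. Book value $1,100.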